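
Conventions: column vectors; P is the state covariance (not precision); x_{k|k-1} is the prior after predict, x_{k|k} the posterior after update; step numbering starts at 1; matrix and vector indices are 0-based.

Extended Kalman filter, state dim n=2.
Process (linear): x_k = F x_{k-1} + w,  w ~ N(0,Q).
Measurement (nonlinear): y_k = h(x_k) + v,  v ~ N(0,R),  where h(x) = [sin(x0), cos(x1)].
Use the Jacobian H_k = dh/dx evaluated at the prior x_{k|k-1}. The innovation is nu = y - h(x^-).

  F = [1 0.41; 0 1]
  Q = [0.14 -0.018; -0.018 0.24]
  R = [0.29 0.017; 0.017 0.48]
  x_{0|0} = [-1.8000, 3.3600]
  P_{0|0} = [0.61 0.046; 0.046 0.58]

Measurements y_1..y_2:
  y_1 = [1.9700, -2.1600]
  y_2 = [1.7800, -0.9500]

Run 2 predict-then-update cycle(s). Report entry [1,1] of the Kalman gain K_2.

step 1: x^-=[-0.4224, 3.3600]  P^-=[0.8852 0.2658; 0.2658 0.8200]  H_jac=[0.9121 0.0000; 0.0000 0.2167]  S=[1.0264 0.0695; 0.0695 0.5185]  K=[0.7862 0.0056; 0.2149 0.3138]  nu=[2.3800, -1.1838]  x^+=[1.4421, 3.5000]  P^+=[0.2501 0.0742; 0.0742 0.7121]
step 2: x^-=[2.8771, 3.5000]  P^-=[0.5706 0.3482; 0.3482 0.9521]  H_jac=[-0.9652 0.0000; 0.0000 0.3508]  S=[0.8216 -0.1009; -0.1009 0.5972]  K=[-0.6589 0.0932; -0.3475 0.5006]  nu=[1.5186, -0.0135]  x^+=[1.8752, 2.9655]  P^+=[0.1963 0.0956; 0.0956 0.6681]

K[1,1] = 0.5006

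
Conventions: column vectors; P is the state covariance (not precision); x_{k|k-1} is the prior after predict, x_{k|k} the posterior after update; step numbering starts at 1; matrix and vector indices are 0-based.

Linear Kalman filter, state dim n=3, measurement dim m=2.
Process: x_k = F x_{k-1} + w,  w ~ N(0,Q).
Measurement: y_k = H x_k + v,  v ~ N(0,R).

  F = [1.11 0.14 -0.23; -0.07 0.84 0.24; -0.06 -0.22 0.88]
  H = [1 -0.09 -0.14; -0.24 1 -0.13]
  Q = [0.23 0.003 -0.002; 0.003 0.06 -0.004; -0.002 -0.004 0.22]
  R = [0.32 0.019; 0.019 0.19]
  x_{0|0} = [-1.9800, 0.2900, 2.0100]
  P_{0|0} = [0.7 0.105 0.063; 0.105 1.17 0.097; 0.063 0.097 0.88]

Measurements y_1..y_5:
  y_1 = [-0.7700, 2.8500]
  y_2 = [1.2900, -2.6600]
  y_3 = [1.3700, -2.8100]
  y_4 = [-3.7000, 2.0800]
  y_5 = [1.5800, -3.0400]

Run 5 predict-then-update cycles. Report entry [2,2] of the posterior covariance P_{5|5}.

step 1: x^-=[-2.6195, 0.8646, 1.8238]  P^-=[1.1562 0.1368 -0.2100; 0.1368 0.9643 0.0267; -0.2100 0.0267 0.9192]  S=[1.5369 -0.1719; -0.1719 1.1507]  K=[0.7652 0.0158; 0.1224 0.8247; -0.2299 -0.0712]  nu=[2.1826, 1.5938]  x^+=[-0.9241, 2.4462, 1.2085]  P^+=[0.2602 0.0867 0.0517; 0.0867 0.1933 0.1034; 0.0517 0.1034 0.8377]
step 2: x^-=[-0.9613, 2.4096, 0.5808]  P^-=[0.5926 0.0374 -0.1476; 0.0374 0.2757 0.2023; -0.1476 0.2023 0.8358]  S=[0.9709 -0.1064; -0.1064 0.4342]  K=[0.6233 -0.0446; 0.0456 0.5649; -0.2658 0.2322]  nu=[2.5494, -5.2248]  x^+=[0.8608, -0.4254, -1.3101]  P^+=[0.2086 0.0579 0.0344; 0.0579 0.1406 0.1423; 0.0344 0.1423 0.7307]
step 3: x^-=[1.1973, -0.7320, -1.1109]  P^-=[0.5197 0.0034 -0.1239; 0.0034 0.2517 0.2183; -0.1239 0.2183 0.7362]  S=[0.8958 -0.1275; -0.1275 0.4180]  K=[0.5890 -0.0719; 0.0212 0.5388; -0.2336 0.2931]  nu=[-0.0487, -1.9351]  x^+=[1.3078, -1.7757, -1.6666]  P^+=[0.1960 0.0488 0.0323; 0.0488 0.1329 0.1414; 0.0323 0.1414 0.6339]
step 4: x^-=[1.5864, -1.9832, -1.1545]  P^-=[0.4972 -0.0001 -0.1032; -0.0001 0.2414 0.1991; -0.1032 0.1991 0.6612]  S=[0.8660 -0.1257; -0.1257 0.4131]  K=[0.5791 -0.0803; 0.0192 0.5277; -0.2075 0.2707]  nu=[-5.6265, 4.2938]  x^+=[-2.0171, 0.1744, 1.1750]  P^+=[0.1924 0.0460 0.0316; 0.0460 0.1286 0.1304; 0.0316 0.1304 0.5795]
step 5: x^-=[-2.4848, 0.5697, 1.1166]  P^-=[0.4900 0.0018 -0.0937; 0.0018 0.2312 0.1809; -0.0937 0.1809 0.6231]  S=[0.8545 -0.1204; -0.1204 0.4062]  K=[0.5767 -0.0842; 0.0209 0.5164; -0.1965 0.2431]  nu=[4.2724, -4.0609]  x^+=[0.3208, -1.4382, -0.7103]  P^+=[0.1912 0.0448 0.0303; 0.0448 0.1251 0.1218; 0.0303 0.1218 0.5546]

P_post[2,2] = 0.5546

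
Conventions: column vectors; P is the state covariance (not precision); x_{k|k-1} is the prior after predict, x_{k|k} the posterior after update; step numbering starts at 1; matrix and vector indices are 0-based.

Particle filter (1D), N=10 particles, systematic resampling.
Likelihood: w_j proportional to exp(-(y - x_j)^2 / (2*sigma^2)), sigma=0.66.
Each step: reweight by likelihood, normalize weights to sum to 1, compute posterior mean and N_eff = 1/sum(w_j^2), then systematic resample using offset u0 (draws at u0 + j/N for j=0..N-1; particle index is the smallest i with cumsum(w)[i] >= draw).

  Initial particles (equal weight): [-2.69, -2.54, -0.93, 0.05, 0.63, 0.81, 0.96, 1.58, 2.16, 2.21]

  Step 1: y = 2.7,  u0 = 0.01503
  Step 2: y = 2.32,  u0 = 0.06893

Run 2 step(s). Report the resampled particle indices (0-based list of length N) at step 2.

resampled_idx = [1, 2, 3, 4, 5, 6, 7, 8, 8, 9]

step 1: w=[0.0000, 0.0000, 0.0000, 0.0002, 0.0041, 0.0094, 0.0175, 0.1341, 0.4050, 0.4297]  mean=2.0633  Neff=2.7245  idx=[6, 7, 8, 8, 8, 8, 9, 9, 9, 9]
step 2: w=[0.0141, 0.0629, 0.1145, 0.1145, 0.1145, 0.1145, 0.1163, 0.1163, 0.1163, 0.1163]  mean=2.1299  Neff=9.0373  idx=[1, 2, 3, 4, 5, 6, 7, 8, 8, 9]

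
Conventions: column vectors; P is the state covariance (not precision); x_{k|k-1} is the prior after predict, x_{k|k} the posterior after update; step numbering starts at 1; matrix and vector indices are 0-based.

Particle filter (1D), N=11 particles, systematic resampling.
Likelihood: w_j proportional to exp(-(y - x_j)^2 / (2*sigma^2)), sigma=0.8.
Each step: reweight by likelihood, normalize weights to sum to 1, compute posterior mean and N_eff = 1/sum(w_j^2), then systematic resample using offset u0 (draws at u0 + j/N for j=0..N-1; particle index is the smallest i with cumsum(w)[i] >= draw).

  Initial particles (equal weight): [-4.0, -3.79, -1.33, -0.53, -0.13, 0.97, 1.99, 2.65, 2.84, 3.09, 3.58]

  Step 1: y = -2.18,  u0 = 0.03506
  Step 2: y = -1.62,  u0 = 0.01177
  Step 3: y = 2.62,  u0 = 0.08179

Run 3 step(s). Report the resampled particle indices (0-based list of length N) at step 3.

step 1: w=[0.0806, 0.1415, 0.6095, 0.1278, 0.0402, 0.0005, 0.0000, 0.0000, 0.0000, 0.0000, 0.0000]  mean=-1.7416  Neff=2.4041  idx=[0, 1, 1, 2, 2, 2, 2, 2, 2, 3, 3]
step 2: w=[0.0018, 0.0039, 0.0039, 0.1447, 0.1447, 0.1447, 0.1447, 0.1447, 0.1447, 0.0611, 0.0611]  mean=-1.2564  Neff=7.5120  idx=[3, 3, 4, 4, 5, 6, 6, 7, 8, 8, 9]
step 3: w=[0.0106, 0.0106, 0.0106, 0.0106, 0.0106, 0.0106, 0.0106, 0.0106, 0.0106, 0.0106, 0.8943]  mean=-0.6146  Neff=1.2487  idx=[7, 10, 10, 10, 10, 10, 10, 10, 10, 10, 10]

resampled_idx = [7, 10, 10, 10, 10, 10, 10, 10, 10, 10, 10]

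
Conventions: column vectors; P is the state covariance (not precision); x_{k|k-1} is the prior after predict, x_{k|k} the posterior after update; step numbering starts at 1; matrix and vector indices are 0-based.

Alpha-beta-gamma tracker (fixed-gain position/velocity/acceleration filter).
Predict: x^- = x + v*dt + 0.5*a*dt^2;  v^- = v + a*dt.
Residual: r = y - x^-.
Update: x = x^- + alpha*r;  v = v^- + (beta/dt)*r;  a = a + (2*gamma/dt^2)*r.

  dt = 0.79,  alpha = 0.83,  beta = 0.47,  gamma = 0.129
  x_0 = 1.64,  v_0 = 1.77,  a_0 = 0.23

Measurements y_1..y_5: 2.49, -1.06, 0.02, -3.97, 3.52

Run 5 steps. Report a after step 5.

a_post = 2.4907

step 1: x_pred=3.1101  r=-0.6201  x^+=2.5954  v^+=1.5828  a^+=-0.0263
step 2: x_pred=3.8376  r=-4.8976  x^+=-0.2274  v^+=-1.3518  a^+=-2.0510
step 3: x_pred=-1.9353  r=1.9553  x^+=-0.3124  v^+=-1.8088  a^+=-1.2427
step 4: x_pred=-2.1291  r=-1.8409  x^+=-3.6570  v^+=-3.8857  a^+=-2.0037
step 5: x_pred=-7.3520  r=10.8720  x^+=1.6718  v^+=0.9995  a^+=2.4907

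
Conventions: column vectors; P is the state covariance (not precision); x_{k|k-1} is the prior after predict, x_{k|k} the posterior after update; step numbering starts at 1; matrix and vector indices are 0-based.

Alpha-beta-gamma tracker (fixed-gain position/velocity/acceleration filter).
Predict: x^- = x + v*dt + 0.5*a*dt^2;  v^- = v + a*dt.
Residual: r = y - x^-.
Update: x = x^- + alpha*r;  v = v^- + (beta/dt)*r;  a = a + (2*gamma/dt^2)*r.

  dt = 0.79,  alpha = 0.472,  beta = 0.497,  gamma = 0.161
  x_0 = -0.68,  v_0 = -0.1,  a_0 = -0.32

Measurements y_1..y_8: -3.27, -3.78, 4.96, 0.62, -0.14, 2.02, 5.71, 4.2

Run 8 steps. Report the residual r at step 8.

resid = 0.2128

step 1: x_pred=-0.8589  r=-2.4111  x^+=-1.9969  v^+=-1.8697  a^+=-1.5640
step 2: x_pred=-3.9620  r=0.1820  x^+=-3.8761  v^+=-2.9907  a^+=-1.4701
step 3: x_pred=-6.6975  r=11.6575  x^+=-1.1952  v^+=3.1818  a^+=4.5445
step 4: x_pred=2.7366  r=-2.1166  x^+=1.7375  v^+=5.4404  a^+=3.4525
step 5: x_pred=7.1128  r=-7.2528  x^+=3.6895  v^+=3.6050  a^+=-0.2895
step 6: x_pred=6.4471  r=-4.4271  x^+=4.3575  v^+=0.5911  a^+=-2.5737
step 7: x_pred=4.0214  r=1.6886  x^+=4.8184  v^+=-0.3797  a^+=-1.7025
step 8: x_pred=3.9872  r=0.2128  x^+=4.0876  v^+=-1.5908  a^+=-1.5927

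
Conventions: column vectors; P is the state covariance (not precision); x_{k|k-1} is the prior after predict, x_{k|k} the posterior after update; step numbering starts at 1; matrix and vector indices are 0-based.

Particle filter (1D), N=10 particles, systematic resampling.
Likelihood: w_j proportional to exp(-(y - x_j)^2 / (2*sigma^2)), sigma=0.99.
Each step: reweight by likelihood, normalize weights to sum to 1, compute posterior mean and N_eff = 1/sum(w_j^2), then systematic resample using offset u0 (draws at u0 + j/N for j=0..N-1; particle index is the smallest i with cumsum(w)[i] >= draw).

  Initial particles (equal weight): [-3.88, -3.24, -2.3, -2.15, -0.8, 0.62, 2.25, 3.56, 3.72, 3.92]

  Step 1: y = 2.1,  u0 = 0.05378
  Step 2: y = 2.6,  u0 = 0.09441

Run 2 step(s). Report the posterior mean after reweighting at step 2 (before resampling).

post_mean = 2.6775

step 1: w=[0.0000, 0.0000, 0.0000, 0.0000, 0.0065, 0.1548, 0.4678, 0.1595, 0.1240, 0.0873]  mean=2.5147  Neff=3.4331  idx=[5, 5, 6, 6, 6, 6, 7, 7, 8, 9]
step 2: w=[0.0218, 0.0218, 0.1511, 0.1511, 0.1511, 0.1511, 0.1005, 0.1005, 0.0848, 0.0661]  mean=2.6775  Neff=8.0601  idx=[2, 2, 3, 4, 4, 5, 6, 7, 8, 9]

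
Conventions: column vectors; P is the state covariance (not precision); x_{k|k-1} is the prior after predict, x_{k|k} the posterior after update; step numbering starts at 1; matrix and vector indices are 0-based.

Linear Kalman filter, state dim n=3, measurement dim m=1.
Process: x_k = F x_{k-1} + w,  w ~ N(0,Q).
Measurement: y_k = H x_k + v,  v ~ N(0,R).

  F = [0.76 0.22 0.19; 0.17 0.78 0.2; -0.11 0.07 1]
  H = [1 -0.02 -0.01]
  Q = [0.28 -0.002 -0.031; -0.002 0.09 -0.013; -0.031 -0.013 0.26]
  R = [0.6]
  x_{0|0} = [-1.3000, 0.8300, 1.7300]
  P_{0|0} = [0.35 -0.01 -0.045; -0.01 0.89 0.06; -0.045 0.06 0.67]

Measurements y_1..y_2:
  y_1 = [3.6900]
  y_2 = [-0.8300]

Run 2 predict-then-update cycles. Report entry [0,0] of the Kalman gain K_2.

K[0,0] = 0.4910

step 1: x^-=[-0.4767, 0.7724, 1.9311]  P^-=[0.5381 0.2183 0.0612; 0.2183 0.6814 0.2048; 0.0612 0.2048 0.9571]  S=[1.1286]  K=[0.4724; 0.1796; 0.0421]  nu=[4.2015]  x^+=[1.5080, 1.5269, 2.1080]  P^+=[0.2863 0.1226 0.0387; 0.1226 0.6450 0.1962; 0.0387 0.1962 0.9550]
step 2: x^-=[1.8825, 1.8689, 2.0490]  P^-=[0.5796 0.3041 0.2144; 0.3041 0.6253 0.3604; 0.2144 0.3604 1.2387]  S=[1.1637]  K=[0.4910; 0.2475; 0.1674]  nu=[-2.6546]  x^+=[0.5790, 1.2120, 1.6046]  P^+=[0.2991 0.1627 0.1188; 0.1627 0.5540 0.3121; 0.1188 0.3121 1.2061]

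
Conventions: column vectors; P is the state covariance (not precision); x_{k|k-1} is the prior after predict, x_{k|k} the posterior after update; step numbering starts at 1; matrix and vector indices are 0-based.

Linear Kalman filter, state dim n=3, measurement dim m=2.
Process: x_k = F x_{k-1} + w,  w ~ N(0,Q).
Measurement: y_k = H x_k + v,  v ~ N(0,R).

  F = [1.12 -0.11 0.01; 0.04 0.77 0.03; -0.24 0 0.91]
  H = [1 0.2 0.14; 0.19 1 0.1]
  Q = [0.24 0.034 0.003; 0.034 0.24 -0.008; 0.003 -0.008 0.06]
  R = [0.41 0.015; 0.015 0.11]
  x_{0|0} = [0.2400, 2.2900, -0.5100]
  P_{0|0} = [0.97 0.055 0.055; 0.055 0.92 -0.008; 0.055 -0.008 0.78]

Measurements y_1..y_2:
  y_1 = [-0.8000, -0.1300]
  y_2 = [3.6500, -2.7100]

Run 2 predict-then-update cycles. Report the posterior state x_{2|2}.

x_post = [2.0267, -2.1232, -1.0796]

step 1: x^-=[0.0118, 1.7576, -0.5217]  P^-=[1.4557 0.0488 -0.1925; 0.0488 0.7909 -0.0102; -0.1925 -0.0102 0.7378]  S=[1.8768 0.4847; 0.4847 0.9700]  K=[0.7864 -0.0774; -0.1186 0.8831; -0.0641 0.0599]  nu=[-1.0903, -1.8377]  x^+=[-0.7034, 0.2640, -0.5619]  P^+=[0.3481 -0.0510 -0.1186; -0.0510 0.1095 -0.0449; -0.1186 -0.0449 0.7303]
step 2: x^-=[-0.8225, 0.1583, -0.3425]  P^-=[0.6880 -0.0074 -0.2014; -0.0074 0.3007 -0.0169; -0.2014 -0.0169 0.7366]  S=[1.0642 0.1802; 0.1802 0.4290]  K=[0.6222 -0.0210; -0.0756 0.7253; -0.1107 0.0897]  nu=[4.4887, -2.6778]  x^+=[2.0267, -2.1232, -1.0796]  P^+=[0.2806 -0.0325 -0.1378; -0.0325 0.0886 -0.0380; -0.1378 -0.0380 0.7237]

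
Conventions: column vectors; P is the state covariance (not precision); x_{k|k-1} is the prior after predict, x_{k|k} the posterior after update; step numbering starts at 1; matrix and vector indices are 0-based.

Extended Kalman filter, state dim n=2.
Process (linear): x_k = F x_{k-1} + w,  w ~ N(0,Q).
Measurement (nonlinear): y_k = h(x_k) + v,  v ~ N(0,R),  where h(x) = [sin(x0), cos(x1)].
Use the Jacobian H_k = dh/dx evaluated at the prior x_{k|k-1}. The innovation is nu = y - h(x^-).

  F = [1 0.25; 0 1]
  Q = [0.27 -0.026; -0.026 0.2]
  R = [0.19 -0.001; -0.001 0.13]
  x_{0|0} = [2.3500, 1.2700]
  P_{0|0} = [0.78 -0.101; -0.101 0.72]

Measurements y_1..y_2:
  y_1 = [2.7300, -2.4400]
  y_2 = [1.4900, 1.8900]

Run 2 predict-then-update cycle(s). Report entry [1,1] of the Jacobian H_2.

step 1: x^-=[2.6675, 1.2700]  P^-=[1.0445 0.0530; 0.0530 0.9200]  H_jac=[-0.8897 0.0000; 0.0000 -0.9551]  S=[1.0168 0.0440; 0.0440 0.9692]  K=[-0.9135 -0.0107; -0.0071 -0.9063]  nu=[2.2735, -2.7363]  x^+=[0.6201, 3.7336]  P^+=[0.1951 0.0005; 0.0005 0.1233]
step 2: x^-=[1.5535, 3.7336]  P^-=[0.4730 0.0053; 0.0053 0.3233]  H_jac=[0.0173 0.0000; 0.0000 0.5580]  S=[0.1901 -0.0009; -0.0009 0.2307]  K=[0.0432 0.0131; 0.0044 0.7822]  nu=[0.4902, 2.7198]  x^+=[1.6102, 5.8631]  P^+=[0.4726 0.0030; 0.0030 0.1822]

H_jac[1,1] = 0.5580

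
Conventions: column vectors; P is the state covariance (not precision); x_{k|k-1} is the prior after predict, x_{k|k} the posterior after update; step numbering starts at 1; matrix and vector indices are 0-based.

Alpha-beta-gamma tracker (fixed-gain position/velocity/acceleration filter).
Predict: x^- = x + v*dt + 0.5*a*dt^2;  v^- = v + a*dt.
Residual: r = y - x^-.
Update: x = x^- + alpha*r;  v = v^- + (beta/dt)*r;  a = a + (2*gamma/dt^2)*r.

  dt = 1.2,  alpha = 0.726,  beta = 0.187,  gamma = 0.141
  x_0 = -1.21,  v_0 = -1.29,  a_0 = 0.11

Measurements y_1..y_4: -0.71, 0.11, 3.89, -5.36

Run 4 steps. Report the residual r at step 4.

step 1: x_pred=-2.6788  r=1.9688  x^+=-1.2495  v^+=-0.8512  a^+=0.4956
step 2: x_pred=-1.9141  r=2.0241  x^+=-0.4446  v^+=0.0589  a^+=0.8919
step 3: x_pred=0.2683  r=3.6217  x^+=2.8976  v^+=1.6936  a^+=1.6012
step 4: x_pred=6.0828  r=-11.4428  x^+=-2.2247  v^+=1.8319  a^+=-0.6397

resid = -11.4428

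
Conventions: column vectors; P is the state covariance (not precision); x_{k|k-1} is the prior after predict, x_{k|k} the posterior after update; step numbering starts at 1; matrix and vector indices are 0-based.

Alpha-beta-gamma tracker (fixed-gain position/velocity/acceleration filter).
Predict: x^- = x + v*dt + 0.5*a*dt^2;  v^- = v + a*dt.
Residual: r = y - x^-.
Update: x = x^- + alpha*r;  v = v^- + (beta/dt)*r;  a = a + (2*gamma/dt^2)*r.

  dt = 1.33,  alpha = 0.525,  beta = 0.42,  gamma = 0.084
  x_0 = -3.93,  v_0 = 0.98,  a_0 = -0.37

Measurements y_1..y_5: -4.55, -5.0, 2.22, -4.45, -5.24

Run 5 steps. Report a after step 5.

step 1: x_pred=-2.9538  r=-1.5962  x^+=-3.7918  v^+=-0.0161  a^+=-0.5216
step 2: x_pred=-4.2746  r=-0.7254  x^+=-4.6554  v^+=-0.9389  a^+=-0.5905
step 3: x_pred=-6.4265  r=8.6465  x^+=-1.8871  v^+=1.0062  a^+=0.2307
step 4: x_pred=-0.3448  r=-4.1052  x^+=-2.5000  v^+=0.0167  a^+=-0.1592
step 5: x_pred=-2.6187  r=-2.6213  x^+=-3.9949  v^+=-1.0228  a^+=-0.4081

a_post = -0.4081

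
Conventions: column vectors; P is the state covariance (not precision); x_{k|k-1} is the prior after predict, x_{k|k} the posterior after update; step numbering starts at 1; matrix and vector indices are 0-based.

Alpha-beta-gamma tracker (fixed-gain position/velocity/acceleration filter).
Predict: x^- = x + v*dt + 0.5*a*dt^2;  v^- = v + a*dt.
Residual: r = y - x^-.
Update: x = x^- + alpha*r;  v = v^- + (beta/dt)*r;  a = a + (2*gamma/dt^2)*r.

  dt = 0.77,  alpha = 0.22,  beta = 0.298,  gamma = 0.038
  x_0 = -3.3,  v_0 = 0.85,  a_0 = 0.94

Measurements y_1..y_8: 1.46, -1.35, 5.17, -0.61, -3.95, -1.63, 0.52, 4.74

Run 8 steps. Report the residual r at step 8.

resid = 10.8342

step 1: x_pred=-2.3668  r=3.8268  x^+=-1.5249  v^+=3.0548  a^+=1.4305
step 2: x_pred=1.2514  r=-2.6014  x^+=0.6791  v^+=3.1496  a^+=1.0971
step 3: x_pred=3.4295  r=1.7405  x^+=3.8124  v^+=4.6679  a^+=1.3202
step 4: x_pred=7.7981  r=-8.4081  x^+=5.9483  v^+=2.4305  a^+=0.2424
step 5: x_pred=7.8916  r=-11.8416  x^+=5.2865  v^+=-1.9657  a^+=-1.2755
step 6: x_pred=3.3947  r=-5.0247  x^+=2.2893  v^+=-4.8925  a^+=-1.9196
step 7: x_pred=-2.0470  r=2.5670  x^+=-1.4823  v^+=-5.3771  a^+=-1.5905
step 8: x_pred=-6.0942  r=10.8342  x^+=-3.7106  v^+=-2.4089  a^+=-0.2018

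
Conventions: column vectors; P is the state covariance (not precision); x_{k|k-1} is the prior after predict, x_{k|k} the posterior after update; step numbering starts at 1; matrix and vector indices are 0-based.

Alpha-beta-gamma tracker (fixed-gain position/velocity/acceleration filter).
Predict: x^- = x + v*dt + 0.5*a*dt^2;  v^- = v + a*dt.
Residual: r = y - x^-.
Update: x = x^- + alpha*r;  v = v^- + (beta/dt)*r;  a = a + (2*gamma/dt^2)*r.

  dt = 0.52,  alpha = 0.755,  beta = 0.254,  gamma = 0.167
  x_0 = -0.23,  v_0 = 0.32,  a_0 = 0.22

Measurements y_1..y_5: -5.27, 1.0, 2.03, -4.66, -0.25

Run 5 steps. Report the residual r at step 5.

resid = 2.5391

step 1: x_pred=-0.0339  r=-5.2361  x^+=-3.9871  v^+=-2.1233  a^+=-6.2477
step 2: x_pred=-5.9359  r=6.9359  x^+=-0.6993  v^+=-1.9841  a^+=2.3196
step 3: x_pred=-1.4174  r=3.4474  x^+=1.1854  v^+=0.9060  a^+=6.5779
step 4: x_pred=2.5458  r=-7.2058  x^+=-2.8946  v^+=0.8067  a^+=-2.3228
step 5: x_pred=-2.7891  r=2.5391  x^+=-0.8721  v^+=0.8391  a^+=0.8135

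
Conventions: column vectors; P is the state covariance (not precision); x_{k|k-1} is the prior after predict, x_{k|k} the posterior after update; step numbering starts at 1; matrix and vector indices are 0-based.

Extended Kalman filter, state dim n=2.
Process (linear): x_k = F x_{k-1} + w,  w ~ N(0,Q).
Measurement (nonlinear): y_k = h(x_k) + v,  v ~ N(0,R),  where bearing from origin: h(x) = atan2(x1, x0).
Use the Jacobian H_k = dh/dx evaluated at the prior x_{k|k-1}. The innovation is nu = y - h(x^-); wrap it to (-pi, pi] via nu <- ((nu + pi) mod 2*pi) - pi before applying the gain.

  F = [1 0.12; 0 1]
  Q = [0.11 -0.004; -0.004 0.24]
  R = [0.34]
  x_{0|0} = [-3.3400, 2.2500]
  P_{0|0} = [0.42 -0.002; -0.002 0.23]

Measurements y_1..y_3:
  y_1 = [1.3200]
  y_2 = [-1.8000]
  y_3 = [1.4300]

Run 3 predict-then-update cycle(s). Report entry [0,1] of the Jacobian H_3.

H_jac[0,1] = -0.2445

step 1: x^-=[-3.0700, 2.2500]  P^-=[0.5328 0.0216; 0.0216 0.4700]  H_jac=[-0.1553 -0.2119]  S=[0.3754]  K=[-0.2326; -0.2743]  nu=[-1.1891]  x^+=[-2.7934, 2.5761]  P^+=[0.5125 -0.0024; -0.0024 0.4418]
step 2: x^-=[-2.4842, 2.5761]  P^-=[0.6283 0.0467; 0.0467 0.6818]  H_jac=[-0.2011 -0.1940]  S=[0.3947]  K=[-0.3431; -0.3588]  nu=[2.1452]  x^+=[-3.2202, 1.8065]  P^+=[0.5818 -0.0019; -0.0019 0.6310]
step 3: x^-=[-3.0035, 1.8065]  P^-=[0.7005 0.0698; 0.0698 0.8710]  H_jac=[-0.1471 -0.2445]  S=[0.4122]  K=[-0.2913; -0.5415]  nu=[-1.1701]  x^+=[-2.6626, 2.4400]  P^+=[0.6655 0.0048; 0.0048 0.7501]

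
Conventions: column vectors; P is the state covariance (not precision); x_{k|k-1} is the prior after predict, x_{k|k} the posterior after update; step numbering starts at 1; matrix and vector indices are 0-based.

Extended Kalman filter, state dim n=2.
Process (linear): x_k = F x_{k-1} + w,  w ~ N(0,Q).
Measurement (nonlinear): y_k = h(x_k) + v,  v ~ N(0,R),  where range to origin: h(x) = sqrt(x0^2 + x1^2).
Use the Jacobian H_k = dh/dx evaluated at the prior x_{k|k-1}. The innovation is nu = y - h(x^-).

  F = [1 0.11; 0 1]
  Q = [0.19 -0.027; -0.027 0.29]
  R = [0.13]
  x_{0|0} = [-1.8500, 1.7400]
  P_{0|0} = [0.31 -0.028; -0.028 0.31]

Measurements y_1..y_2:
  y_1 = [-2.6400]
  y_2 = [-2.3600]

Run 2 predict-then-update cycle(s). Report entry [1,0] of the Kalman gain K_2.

K[1,0] = -0.8018

step 1: x^-=[-1.6586, 1.7400]  P^-=[0.4976 -0.0209; -0.0209 0.6000]  H_jac=[-0.6900 0.7238]  S=[0.7021]  K=[-0.5105; 0.6391]  nu=[-5.0439]  x^+=[0.9164, -1.4835]  P^+=[0.3146 0.2082; 0.2082 0.3132]
step 2: x^-=[0.7532, -1.4835]  P^-=[0.5542 0.2156; 0.2156 0.6032]  H_jac=[0.4527 -0.8916]  S=[0.5491]  K=[0.1068; -0.8018]  nu=[-4.0238]  x^+=[0.3236, 1.7427]  P^+=[0.5479 0.2626; 0.2626 0.2503]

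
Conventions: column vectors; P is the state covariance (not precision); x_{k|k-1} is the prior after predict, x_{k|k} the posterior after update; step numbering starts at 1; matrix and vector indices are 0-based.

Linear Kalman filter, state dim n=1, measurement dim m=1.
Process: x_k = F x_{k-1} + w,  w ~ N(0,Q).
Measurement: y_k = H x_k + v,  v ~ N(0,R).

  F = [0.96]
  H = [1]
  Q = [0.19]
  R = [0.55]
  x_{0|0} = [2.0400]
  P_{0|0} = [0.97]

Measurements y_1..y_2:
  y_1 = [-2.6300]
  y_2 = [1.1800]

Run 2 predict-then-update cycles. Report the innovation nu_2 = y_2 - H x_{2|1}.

step 1: x^-=[1.9584]  P^-=[1.0840]  S=[1.6340]  K=[0.6634]  nu=[-4.5884]  x^+=[-1.0855]  P^+=[0.3649]
step 2: x^-=[-1.0421]  P^-=[0.5263]  S=[1.0763]  K=[0.4890]  nu=[2.2221]  x^+=[0.0444]  P^+=[0.2689]

innov = [2.2221]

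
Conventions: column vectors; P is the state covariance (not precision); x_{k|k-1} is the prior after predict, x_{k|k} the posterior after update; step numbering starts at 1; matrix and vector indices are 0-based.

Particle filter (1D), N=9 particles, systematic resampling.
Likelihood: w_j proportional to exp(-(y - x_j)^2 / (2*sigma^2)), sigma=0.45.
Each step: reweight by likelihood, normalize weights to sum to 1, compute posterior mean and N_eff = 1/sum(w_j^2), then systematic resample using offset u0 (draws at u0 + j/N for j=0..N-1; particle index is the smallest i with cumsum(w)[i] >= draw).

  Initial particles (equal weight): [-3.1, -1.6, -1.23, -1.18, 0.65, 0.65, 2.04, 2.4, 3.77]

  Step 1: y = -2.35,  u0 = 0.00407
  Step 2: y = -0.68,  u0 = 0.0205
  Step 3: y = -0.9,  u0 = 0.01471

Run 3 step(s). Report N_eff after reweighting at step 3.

step 1: w=[0.4315, 0.4315, 0.0782, 0.0589, 0.0000, 0.0000, 0.0000, 0.0000, 0.0000]  mean=-2.1935  Neff=2.6185  idx=[0, 0, 0, 0, 1, 1, 1, 1, 2]
step 2: w=[0.0000, 0.0000, 0.0000, 0.0000, 0.1277, 0.1277, 0.1277, 0.1277, 0.4892]  mean=-1.4190  Neff=3.2838  idx=[4, 5, 5, 6, 7, 8, 8, 8, 8]
step 3: w=[0.0656, 0.0656, 0.0656, 0.0656, 0.0656, 0.1680, 0.1680, 0.1680, 0.1680]  mean=-1.3513  Neff=7.4383  idx=[0, 1, 3, 5, 5, 6, 7, 7, 8]

N_eff = 7.4383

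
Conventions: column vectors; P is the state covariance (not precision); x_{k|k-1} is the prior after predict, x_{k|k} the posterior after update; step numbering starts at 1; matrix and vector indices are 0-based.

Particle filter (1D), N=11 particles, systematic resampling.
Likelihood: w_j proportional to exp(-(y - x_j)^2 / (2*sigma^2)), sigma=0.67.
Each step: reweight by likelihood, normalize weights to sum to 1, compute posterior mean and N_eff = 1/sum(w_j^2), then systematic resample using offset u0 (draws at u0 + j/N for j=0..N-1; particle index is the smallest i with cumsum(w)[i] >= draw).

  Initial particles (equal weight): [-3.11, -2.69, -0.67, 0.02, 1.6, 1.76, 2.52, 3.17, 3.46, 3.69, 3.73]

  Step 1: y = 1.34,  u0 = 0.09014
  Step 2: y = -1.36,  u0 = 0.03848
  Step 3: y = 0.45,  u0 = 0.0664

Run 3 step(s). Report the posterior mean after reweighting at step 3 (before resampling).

post_mean = 1.6201

step 1: w=[0.0000, 0.0000, 0.0052, 0.0668, 0.4313, 0.3821, 0.0986, 0.0112, 0.0031, 0.0010, 0.0008]  mean=1.6617  Neff=2.8872  idx=[4, 4, 4, 4, 4, 5, 5, 5, 5, 6, 10]
step 2: w=[0.1574, 0.1574, 0.1574, 0.1574, 0.1574, 0.0533, 0.0533, 0.0533, 0.0533, 0.0001, 0.0000]  mean=1.6342  Neff=7.3982  idx=[0, 0, 1, 1, 2, 3, 3, 4, 4, 6, 8]
step 3: w=[0.0972, 0.0972, 0.0972, 0.0972, 0.0972, 0.0972, 0.0972, 0.0972, 0.0972, 0.0627, 0.0627]  mean=1.6201  Neff=10.7694  idx=[0, 1, 2, 3, 4, 5, 6, 7, 8, 9, 10]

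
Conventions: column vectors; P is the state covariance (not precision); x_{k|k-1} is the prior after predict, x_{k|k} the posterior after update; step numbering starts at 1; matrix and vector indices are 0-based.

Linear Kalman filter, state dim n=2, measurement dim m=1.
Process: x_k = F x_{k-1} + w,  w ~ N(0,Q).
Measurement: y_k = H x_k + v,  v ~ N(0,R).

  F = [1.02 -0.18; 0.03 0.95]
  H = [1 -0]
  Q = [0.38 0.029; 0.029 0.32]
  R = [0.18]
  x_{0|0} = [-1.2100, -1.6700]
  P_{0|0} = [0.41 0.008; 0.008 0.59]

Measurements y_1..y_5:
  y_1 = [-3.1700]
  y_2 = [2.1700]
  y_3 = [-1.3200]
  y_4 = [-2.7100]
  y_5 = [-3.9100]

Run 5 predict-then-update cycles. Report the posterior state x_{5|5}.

x_post = [-3.4776, -0.1733]

step 1: x^-=[-0.9336, -1.6228]  P^-=[0.8227 -0.0516; -0.0516 0.8533]  S=[1.0027]  K=[0.8205; -0.0515]  nu=[-2.2364]  x^+=[-2.7685, -1.5076]  P^+=[0.1477 -0.0093; -0.0093 0.8506]
step 2: x^-=[-2.5525, -1.5153]  P^-=[0.5646 -0.1209; -0.1209 1.0873]  S=[0.7446]  K=[0.7583; -0.1623]  nu=[4.7225]  x^+=[1.0284, -2.2819]  P^+=[0.1365 -0.0292; -0.0292 1.0677]
step 3: x^-=[1.4597, -2.1370]  P^-=[0.5673 -0.1776; -0.1776 1.2820]  S=[0.7473]  K=[0.7591; -0.2376]  nu=[-2.7797]  x^+=[-0.6505, -1.4765]  P^+=[0.1366 -0.0428; -0.0428 1.2399]
step 4: x^-=[-0.3977, -1.4222]  P^-=[0.5780 -0.2200; -0.2200 1.4367]  S=[0.7580]  K=[0.7625; -0.2903]  nu=[-2.3123]  x^+=[-2.1609, -0.7510]  P^+=[0.1373 -0.0523; -0.0523 1.3728]
step 5: x^-=[-2.0690, -0.7783]  P^-=[0.5865 -0.2519; -0.2519 1.5561]  S=[0.7665]  K=[0.7652; -0.3286]  nu=[-1.8410]  x^+=[-3.4776, -0.1733]  P^+=[0.1377 -0.0592; -0.0592 1.4733]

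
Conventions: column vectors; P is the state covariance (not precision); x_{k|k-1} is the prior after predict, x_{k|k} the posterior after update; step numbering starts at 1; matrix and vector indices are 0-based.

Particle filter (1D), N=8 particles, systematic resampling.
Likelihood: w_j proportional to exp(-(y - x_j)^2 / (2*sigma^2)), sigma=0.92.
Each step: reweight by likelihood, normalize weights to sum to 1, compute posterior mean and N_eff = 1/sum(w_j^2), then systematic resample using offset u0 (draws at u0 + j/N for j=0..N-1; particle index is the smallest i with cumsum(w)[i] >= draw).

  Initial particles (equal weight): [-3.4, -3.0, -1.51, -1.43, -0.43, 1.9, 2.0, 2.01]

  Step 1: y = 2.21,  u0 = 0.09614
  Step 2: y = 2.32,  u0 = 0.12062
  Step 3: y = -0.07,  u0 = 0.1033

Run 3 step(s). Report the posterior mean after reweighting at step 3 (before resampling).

step 1: w=[0.0000, 0.0000, 0.0001, 0.0001, 0.0056, 0.3244, 0.3345, 0.3353]  mean=1.9565  Neff=3.0343  idx=[5, 5, 6, 6, 6, 7, 7, 7]
step 2: w=[0.1208, 0.1208, 0.1262, 0.1262, 0.1262, 0.1266, 0.1266, 0.1266]  mean=1.9796  Neff=7.9969  idx=[0, 2, 3, 4, 5, 5, 6, 7]
step 3: w=[0.1553, 0.1224, 0.1224, 0.1224, 0.1194, 0.1194, 0.1194, 0.1194]  mean=1.9892  Neff=7.9323  idx=[0, 1, 2, 3, 4, 5, 6, 7]

post_mean = 1.9892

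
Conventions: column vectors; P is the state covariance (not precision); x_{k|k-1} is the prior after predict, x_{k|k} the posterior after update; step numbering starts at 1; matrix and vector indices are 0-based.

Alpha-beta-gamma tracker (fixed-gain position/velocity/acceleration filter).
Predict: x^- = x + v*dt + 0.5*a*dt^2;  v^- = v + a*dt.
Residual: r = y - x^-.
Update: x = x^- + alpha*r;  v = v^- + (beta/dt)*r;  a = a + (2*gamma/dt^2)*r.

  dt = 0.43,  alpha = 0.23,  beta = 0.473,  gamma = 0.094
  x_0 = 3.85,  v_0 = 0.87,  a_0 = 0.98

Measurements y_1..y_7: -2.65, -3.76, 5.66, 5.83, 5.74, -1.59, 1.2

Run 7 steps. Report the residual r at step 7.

resid = -13.8595

step 1: x_pred=4.3147  r=-6.9647  x^+=2.7128  v^+=-6.3698  a^+=-6.1015
step 2: x_pred=-0.5903  r=-3.1697  x^+=-1.3193  v^+=-12.4801  a^+=-9.3244
step 3: x_pred=-7.5478  r=13.2078  x^+=-4.5100  v^+=-1.9610  a^+=4.1049
step 4: x_pred=-4.9737  r=10.8037  x^+=-2.4889  v^+=11.6882  a^+=15.0897
step 5: x_pred=3.9321  r=1.8079  x^+=4.3479  v^+=20.1655  a^+=16.9280
step 6: x_pred=14.5841  r=-16.1741  x^+=10.8640  v^+=9.6530  a^+=0.4827
step 7: x_pred=15.0595  r=-13.8595  x^+=11.8718  v^+=-5.3848  a^+=-13.6091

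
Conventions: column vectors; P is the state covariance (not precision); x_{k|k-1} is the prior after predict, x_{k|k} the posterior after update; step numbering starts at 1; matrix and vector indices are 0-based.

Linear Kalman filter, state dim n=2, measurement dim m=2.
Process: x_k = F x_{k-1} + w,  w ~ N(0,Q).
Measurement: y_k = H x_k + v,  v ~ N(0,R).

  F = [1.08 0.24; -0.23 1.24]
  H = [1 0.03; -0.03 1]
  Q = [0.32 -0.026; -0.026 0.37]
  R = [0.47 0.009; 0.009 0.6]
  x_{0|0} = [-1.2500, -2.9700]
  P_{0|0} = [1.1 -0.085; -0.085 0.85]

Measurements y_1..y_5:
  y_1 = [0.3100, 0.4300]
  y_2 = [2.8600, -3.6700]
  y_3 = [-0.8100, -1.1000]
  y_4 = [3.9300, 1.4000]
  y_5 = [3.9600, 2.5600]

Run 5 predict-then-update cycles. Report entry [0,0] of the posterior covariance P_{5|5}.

step 1: x^-=[-2.0628, -3.3953]  P^-=[1.6079 -0.1554; -0.1554 1.7836]  S=[2.0702 -0.1410; -0.1410 2.3944]  K=[0.7717 -0.0396; 0.0017 0.7470]  nu=[2.4747, 3.7634]  x^+=[-0.3020, -0.5801]  P^+=[0.3625 -0.0059; -0.0059 0.4480]
step 2: x^-=[-0.4654, -0.6498]  P^-=[0.7656 0.0096; 0.0096 1.0814]  S=[1.2371 0.0281; 0.0281 1.6815]  K=[0.6195 -0.0183; 0.0194 0.6426]  nu=[3.3449, -3.0341]  x^+=[1.6622, -2.5347]  P^+=[0.2909 0.0033; 0.0033 0.3858]
step 3: x^-=[1.1868, -3.5253]  P^-=[0.6833 0.0209; 0.0209 0.9768]  S=[1.1554 0.0386; 0.0386 1.5761]  K=[0.5924 -0.0143; 0.0227 0.6188]  nu=[-1.8911, 2.4609]  x^+=[0.0314, -2.0455]  P^+=[0.2781 0.0051; 0.0051 0.3716]
step 4: x^-=[-0.4570, -2.5437]  P^-=[0.6685 0.0220; 0.0220 0.9532]  S=[1.1407 0.0396; 0.0396 1.5525]  K=[0.5871 -0.0137; 0.0231 0.6130]  nu=[4.4633, 3.9300]  x^+=[2.1096, -0.0315]  P^+=[0.2757 0.0053; 0.0053 0.3682]
step 5: x^-=[2.2709, -0.5242]  P^-=[0.6655 0.0220; 0.0220 0.9476]  S=[1.1377 0.0394; 0.0394 1.5469]  K=[0.5860 -0.0136; 0.0231 0.6116]  nu=[1.7049, 3.1523]  x^+=[3.2269, 1.4431]  P^+=[0.2751 0.0053; 0.0053 0.3673]

P_post[0,0] = 0.2751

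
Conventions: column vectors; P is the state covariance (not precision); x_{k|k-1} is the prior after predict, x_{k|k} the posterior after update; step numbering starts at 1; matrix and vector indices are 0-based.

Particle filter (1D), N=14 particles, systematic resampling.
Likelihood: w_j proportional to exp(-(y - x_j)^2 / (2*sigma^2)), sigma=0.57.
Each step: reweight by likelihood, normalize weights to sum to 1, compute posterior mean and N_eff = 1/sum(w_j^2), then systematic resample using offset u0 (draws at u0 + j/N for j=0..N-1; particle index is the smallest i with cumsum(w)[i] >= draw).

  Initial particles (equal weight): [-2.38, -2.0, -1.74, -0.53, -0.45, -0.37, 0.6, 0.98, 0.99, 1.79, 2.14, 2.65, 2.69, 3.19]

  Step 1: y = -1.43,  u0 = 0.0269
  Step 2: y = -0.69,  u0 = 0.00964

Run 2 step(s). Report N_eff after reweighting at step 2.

N_eff = 6.5277

step 1: w=[0.1033, 0.2513, 0.3574, 0.1191, 0.0945, 0.0735, 0.0007, 0.0001, 0.0001, 0.0000, 0.0000, 0.0000, 0.0000, 0.0000]  mean=-1.5027  Neff=4.3463  idx=[0, 0, 1, 1, 1, 2, 2, 2, 2, 2, 3, 3, 4, 5]
step 2: w=[0.0025, 0.0025, 0.0147, 0.0147, 0.0147, 0.0378, 0.0378, 0.0378, 0.0378, 0.0378, 0.1983, 0.1983, 0.1888, 0.1762]  mean=-0.7898  Neff=6.5277  idx=[2, 5, 7, 9, 10, 10, 11, 11, 11, 12, 12, 12, 13, 13]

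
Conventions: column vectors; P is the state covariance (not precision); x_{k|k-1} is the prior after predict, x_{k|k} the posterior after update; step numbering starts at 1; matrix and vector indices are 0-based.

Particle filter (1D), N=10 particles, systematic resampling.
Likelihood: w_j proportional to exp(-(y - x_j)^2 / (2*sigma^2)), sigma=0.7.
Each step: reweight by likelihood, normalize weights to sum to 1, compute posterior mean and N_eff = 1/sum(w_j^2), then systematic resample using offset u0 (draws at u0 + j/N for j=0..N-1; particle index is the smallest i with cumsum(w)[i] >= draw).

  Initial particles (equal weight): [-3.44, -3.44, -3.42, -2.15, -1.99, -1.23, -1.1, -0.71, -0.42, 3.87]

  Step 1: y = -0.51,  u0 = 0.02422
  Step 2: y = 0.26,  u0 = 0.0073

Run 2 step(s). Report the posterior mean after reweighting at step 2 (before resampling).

step 1: w=[0.0000, 0.0000, 0.0001, 0.0188, 0.0313, 0.1726, 0.2054, 0.2812, 0.2905, 0.0000]  mean=-0.8632  Neff=4.2233  idx=[4, 5, 6, 6, 6, 7, 7, 8, 8, 8]
step 2: w=[0.0018, 0.0324, 0.0473, 0.0473, 0.0473, 0.1196, 0.1196, 0.1949, 0.1949, 0.1949]  mean=-0.6150  Neff=6.6527  idx=[1, 3, 5, 6, 6, 7, 7, 8, 9, 9]

post_mean = -0.6150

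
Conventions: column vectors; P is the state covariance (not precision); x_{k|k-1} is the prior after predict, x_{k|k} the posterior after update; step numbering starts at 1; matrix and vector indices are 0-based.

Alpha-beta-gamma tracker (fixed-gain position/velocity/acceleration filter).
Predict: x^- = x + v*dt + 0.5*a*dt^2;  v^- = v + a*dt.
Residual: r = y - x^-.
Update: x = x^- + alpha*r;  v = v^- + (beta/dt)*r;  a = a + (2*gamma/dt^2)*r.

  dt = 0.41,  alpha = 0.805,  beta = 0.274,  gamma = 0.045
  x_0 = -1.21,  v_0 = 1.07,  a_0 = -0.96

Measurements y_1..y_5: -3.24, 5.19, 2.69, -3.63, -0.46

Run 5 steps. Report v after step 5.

v_post = -1.6226

step 1: x_pred=-0.8520  r=-2.3880  x^+=-2.7743  v^+=-0.9195  a^+=-2.2385
step 2: x_pred=-3.3395  r=8.5295  x^+=3.5268  v^+=3.8629  a^+=2.3281
step 3: x_pred=5.3062  r=-2.6162  x^+=3.2002  v^+=3.0690  a^+=0.9274
step 4: x_pred=4.5364  r=-8.1664  x^+=-2.0375  v^+=-2.0083  a^+=-3.4449
step 5: x_pred=-3.1505  r=2.6905  x^+=-0.9846  v^+=-1.6226  a^+=-2.0044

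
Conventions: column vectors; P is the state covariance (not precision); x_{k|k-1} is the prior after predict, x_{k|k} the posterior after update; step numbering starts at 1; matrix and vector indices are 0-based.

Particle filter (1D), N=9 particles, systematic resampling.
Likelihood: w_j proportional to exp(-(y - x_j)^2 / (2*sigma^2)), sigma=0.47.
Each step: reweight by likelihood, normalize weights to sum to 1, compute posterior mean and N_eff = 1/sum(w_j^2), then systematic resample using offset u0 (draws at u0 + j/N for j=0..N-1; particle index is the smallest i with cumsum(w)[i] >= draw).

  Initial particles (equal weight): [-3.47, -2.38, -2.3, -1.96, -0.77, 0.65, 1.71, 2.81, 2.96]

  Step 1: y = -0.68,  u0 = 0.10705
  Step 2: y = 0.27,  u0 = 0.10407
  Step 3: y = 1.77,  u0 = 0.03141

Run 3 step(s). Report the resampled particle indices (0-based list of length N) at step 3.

resampled_idx = [4, 4, 5, 5, 6, 6, 7, 8, 8]

step 1: w=[0.0000, 0.0014, 0.0026, 0.0238, 0.9545, 0.0177, 0.0000, 0.0000, 0.0000]  mean=-0.7793  Neff=1.0966  idx=[4, 4, 4, 4, 4, 4, 4, 4, 5]
step 2: w=[0.0612, 0.0612, 0.0612, 0.0612, 0.0612, 0.0612, 0.0612, 0.0612, 0.5105]  mean=-0.0451  Neff=3.4419  idx=[1, 3, 5, 7, 8, 8, 8, 8, 8]
step 3: w=[0.0000, 0.0000, 0.0000, 0.0000, 0.2000, 0.2000, 0.2000, 0.2000, 0.2000]  mean=0.6500  Neff=5.0001  idx=[4, 4, 5, 5, 6, 6, 7, 8, 8]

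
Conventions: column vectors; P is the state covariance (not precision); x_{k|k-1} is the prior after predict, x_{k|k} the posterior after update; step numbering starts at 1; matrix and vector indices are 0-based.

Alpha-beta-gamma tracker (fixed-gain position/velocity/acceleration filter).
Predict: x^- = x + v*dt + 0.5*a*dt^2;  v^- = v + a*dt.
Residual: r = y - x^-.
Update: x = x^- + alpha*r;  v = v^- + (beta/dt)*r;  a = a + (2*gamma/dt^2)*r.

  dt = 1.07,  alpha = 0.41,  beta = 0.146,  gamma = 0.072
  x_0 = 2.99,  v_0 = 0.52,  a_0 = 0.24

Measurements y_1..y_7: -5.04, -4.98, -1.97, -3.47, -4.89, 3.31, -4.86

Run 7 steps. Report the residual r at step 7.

step 1: x_pred=3.6838  r=-8.7238  x^+=0.1070  v^+=-0.4135  a^+=-0.8572
step 2: x_pred=-0.8262  r=-4.1538  x^+=-2.5293  v^+=-1.8976  a^+=-1.3797
step 3: x_pred=-5.3495  r=3.3795  x^+=-3.9639  v^+=-2.9127  a^+=-0.9546
step 4: x_pred=-7.6270  r=4.1570  x^+=-5.9226  v^+=-3.3670  a^+=-0.4318
step 5: x_pred=-9.7724  r=4.8824  x^+=-7.7706  v^+=-3.1628  a^+=0.1823
step 6: x_pred=-11.0504  r=14.3604  x^+=-5.1627  v^+=-1.0082  a^+=1.9885
step 7: x_pred=-5.1032  r=0.2432  x^+=-5.0035  v^+=1.1526  a^+=2.0191

resid = 0.2432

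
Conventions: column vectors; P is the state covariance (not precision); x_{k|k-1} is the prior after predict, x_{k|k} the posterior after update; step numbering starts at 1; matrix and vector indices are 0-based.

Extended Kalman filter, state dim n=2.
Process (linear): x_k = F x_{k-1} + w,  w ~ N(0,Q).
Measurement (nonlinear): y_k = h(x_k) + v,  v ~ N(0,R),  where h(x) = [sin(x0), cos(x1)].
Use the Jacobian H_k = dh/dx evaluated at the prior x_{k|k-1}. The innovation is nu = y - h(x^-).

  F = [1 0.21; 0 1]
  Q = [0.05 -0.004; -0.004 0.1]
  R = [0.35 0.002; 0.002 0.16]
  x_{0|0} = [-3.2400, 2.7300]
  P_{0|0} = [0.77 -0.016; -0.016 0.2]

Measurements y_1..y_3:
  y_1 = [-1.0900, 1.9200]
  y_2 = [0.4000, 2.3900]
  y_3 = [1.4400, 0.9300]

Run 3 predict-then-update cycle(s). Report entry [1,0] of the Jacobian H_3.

step 1: x^-=[-2.6667, 2.7300]  P^-=[0.8221 0.0220; 0.0220 0.3000]  H_jac=[-0.8893 0.0000; 0.0000 -0.4001]  S=[1.0002 0.0098; 0.0098 0.2080]  K=[-0.7309 -0.0078; -0.0139 -0.5763]  nu=[-0.6328, 2.8365]  x^+=[-2.2263, 1.1041]  P^+=[0.2877 0.0068; 0.0068 0.2306]
step 2: x^-=[-1.9944, 1.1041]  P^-=[0.3507 0.0512; 0.0512 0.3306]  H_jac=[-0.4111 0.0000; 0.0000 -0.8930]  S=[0.4093 0.0208; 0.0208 0.4236]  K=[-0.3476 -0.0908; -0.0161 -0.6961]  nu=[1.3116, 1.9400]  x^+=[-2.6266, -0.2674]  P^+=[0.2964 0.0171; 0.0171 0.1247]
step 3: x^-=[-2.6827, -0.2674]  P^-=[0.3591 0.0392; 0.0392 0.2247]  H_jac=[-0.8966 0.0000; 0.0000 0.2642]  S=[0.6386 -0.0073; -0.0073 0.1757]  K=[-0.5037 0.0381; -0.0513 0.3358]  nu=[1.8829, -0.0345]  x^+=[-3.6324, -0.3755]  P^+=[0.1965 0.0193; 0.0193 0.2030]

H_jac[1,0] = 0.0000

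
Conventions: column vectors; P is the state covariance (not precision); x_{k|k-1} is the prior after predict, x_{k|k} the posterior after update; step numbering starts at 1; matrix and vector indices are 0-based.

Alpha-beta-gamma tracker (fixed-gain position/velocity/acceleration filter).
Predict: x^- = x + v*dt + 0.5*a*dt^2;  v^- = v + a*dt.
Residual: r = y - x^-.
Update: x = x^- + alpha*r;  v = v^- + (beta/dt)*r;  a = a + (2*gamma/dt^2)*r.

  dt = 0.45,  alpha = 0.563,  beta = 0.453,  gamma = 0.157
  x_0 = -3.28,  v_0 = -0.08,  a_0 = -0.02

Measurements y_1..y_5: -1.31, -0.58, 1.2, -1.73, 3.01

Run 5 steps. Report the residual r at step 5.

step 1: x_pred=-3.3180  r=2.0080  x^+=-2.1875  v^+=1.9324  a^+=3.0937
step 2: x_pred=-1.0047  r=0.4247  x^+=-0.7656  v^+=3.7521  a^+=3.7522
step 3: x_pred=1.3028  r=-0.1028  x^+=1.2449  v^+=5.3371  a^+=3.5929
step 4: x_pred=4.0104  r=-5.7404  x^+=0.7786  v^+=1.1753  a^+=-5.3083
step 5: x_pred=0.7700  r=2.2400  x^+=2.0311  v^+=1.0415  a^+=-1.8348

resid = 2.2400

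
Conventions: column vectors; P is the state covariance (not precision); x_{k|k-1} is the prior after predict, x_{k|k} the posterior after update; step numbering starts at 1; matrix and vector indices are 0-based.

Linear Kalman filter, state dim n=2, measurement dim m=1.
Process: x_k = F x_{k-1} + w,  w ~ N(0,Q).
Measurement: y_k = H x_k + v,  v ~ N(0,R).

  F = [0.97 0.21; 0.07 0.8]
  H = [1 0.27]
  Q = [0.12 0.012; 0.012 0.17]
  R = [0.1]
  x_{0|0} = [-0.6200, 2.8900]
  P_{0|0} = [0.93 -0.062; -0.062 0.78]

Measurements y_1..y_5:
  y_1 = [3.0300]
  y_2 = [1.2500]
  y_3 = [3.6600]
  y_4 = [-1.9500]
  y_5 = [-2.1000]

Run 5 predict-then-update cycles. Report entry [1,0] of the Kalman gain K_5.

K[1,0] = 0.4244

step 1: x^-=[0.0055, 2.2686]  P^-=[1.0042 0.1572; 0.1572 0.6668]  S=[1.2377]  K=[0.8456; 0.2725]  nu=[2.4120]  x^+=[2.0452, 2.9258]  P^+=[0.1191 -0.1280; -0.1280 0.5749]
step 2: x^-=[2.5982, 2.4838]  P^-=[0.2053 0.0155; 0.0155 0.5242]  S=[0.3519]  K=[0.5953; 0.4462]  nu=[-2.0188]  x^+=[1.3964, 1.5829]  P^+=[0.0806 -0.0780; -0.0780 0.4541]
step 3: x^-=[1.6869, 1.3641]  P^-=[0.1841 0.0321; 0.0321 0.4523]  S=[0.3344]  K=[0.5764; 0.4612]  nu=[1.6048]  x^+=[2.6119, 2.1042]  P^+=[0.0730 -0.0568; -0.0568 0.3812]
step 4: x^-=[2.9755, 1.8662]  P^-=[0.1823 0.0361; 0.0361 0.4080]  S=[0.3316]  K=[0.5793; 0.4410]  nu=[-5.4293]  x^+=[-0.1698, -0.5283]  P^+=[0.0711 -0.0486; -0.0486 0.3435]
step 5: x^-=[-0.2757, -0.4346]  P^-=[0.1822 0.0361; 0.0361 0.3847]  S=[0.3297]  K=[0.5821; 0.4244]  nu=[-1.7070]  x^+=[-1.2693, -1.1591]  P^+=[0.0705 -0.0454; -0.0454 0.3253]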